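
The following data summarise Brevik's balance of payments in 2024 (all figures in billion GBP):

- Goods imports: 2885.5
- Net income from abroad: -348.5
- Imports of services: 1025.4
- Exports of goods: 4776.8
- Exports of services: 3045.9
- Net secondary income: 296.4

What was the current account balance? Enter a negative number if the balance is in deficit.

3859.7

Goods balance = 4776.8 - 2885.5 = 1891.3
Services balance = 3045.9 - 1025.4 = 2020.5
Trade balance (goods + services) = 1891.3 + 2020.5 = 3911.8
Net primary income = -348.5
Net secondary income = 296.4
Current account = 3911.8 + (-348.5) + 296.4 = 3859.7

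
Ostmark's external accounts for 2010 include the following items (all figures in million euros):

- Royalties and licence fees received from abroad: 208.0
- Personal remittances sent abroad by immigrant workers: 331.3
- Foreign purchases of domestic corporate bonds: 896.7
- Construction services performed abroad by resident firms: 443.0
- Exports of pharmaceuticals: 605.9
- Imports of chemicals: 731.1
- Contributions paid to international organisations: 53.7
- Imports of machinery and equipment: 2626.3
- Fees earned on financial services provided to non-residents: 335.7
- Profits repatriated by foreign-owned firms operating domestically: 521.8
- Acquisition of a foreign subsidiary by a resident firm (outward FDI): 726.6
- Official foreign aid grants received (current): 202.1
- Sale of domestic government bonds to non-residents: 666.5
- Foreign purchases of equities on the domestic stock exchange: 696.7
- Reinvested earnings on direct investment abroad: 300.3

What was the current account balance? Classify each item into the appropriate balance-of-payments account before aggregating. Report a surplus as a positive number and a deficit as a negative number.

Goods: -2626.3 + 605.9 - 731.1 = -2751.5
Services: 443.0 + 208.0 + 335.7 = 986.7
Primary income: -521.8 + 300.3 = -221.5
Secondary income: -331.3 - 53.7 + 202.1 = -182.9
Current account = (-2751.5) + 986.7 + (-221.5) + (-182.9) = -2169.2
(Excluded from the current account — financial account: foreign purchases of domestic corporate bonds 896.7, acquisition of a foreign subsidiary by a resident firm (outward FDI) 726.6, sale of domestic government bonds to non-residents 666.5, foreign purchases of equities on the domestic stock exchange 696.7.)

-2169.2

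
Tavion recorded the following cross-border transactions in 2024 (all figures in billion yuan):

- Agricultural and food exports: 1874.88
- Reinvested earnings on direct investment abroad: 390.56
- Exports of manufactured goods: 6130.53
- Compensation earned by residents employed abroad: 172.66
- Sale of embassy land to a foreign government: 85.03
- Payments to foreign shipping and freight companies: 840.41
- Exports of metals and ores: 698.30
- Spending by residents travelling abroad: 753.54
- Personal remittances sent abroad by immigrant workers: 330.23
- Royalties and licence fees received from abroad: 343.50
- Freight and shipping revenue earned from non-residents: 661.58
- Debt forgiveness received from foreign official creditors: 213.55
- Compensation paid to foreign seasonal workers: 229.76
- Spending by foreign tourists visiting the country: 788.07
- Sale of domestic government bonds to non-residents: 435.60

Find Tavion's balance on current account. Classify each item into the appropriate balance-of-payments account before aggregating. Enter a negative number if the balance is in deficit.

8906.14

Goods: 698.30 + 6130.53 + 1874.88 = 8703.71
Services: -753.54 + 343.50 + 661.58 + 788.07 - 840.41 = 199.20
Primary income: 172.66 - 229.76 + 390.56 = 333.46
Secondary income: -330.23
Current account = 8703.71 + 199.20 + 333.46 + (-330.23) = 8906.14
(Excluded from the current account — capital account: sale of embassy land to a foreign government 85.03, debt forgiveness received from foreign official creditors 213.55; financial account: sale of domestic government bonds to non-residents 435.60.)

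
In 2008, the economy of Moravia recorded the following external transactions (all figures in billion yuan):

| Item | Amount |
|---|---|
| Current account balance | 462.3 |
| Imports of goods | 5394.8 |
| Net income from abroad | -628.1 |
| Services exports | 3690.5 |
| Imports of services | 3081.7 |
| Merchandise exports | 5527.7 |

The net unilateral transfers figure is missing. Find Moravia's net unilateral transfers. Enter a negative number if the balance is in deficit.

348.7

Current account = goods balance + services balance + net primary income + net secondary income
Sum of the known components = 113.6
Net unilateral transfers = CA - (known components) = 462.3 - 113.6 = 348.7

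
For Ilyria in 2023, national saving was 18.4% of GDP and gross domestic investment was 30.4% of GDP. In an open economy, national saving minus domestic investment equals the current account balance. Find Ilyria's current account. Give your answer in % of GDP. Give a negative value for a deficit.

CA = S - I = 18.4 - 30.4 = -12.0

-12.0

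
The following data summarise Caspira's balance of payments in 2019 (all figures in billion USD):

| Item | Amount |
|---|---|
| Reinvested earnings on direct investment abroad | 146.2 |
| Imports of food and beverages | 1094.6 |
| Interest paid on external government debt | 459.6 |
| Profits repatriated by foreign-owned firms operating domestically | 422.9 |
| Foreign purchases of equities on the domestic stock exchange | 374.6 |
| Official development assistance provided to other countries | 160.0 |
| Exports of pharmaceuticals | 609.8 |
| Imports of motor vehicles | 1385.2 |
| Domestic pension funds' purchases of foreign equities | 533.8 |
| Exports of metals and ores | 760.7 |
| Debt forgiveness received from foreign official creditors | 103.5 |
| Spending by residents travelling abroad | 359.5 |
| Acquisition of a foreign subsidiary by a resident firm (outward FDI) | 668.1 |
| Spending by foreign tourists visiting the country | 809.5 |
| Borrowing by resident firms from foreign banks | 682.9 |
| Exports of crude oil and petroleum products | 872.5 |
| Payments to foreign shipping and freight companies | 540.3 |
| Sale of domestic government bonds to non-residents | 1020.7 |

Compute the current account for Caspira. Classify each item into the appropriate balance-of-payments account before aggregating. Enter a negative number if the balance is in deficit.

Goods: 760.7 + 609.8 - 1094.6 + 872.5 - 1385.2 = -236.8
Services: -359.5 - 540.3 + 809.5 = -90.3
Primary income: -422.9 - 459.6 + 146.2 = -736.3
Secondary income: -160.0
Current account = (-236.8) + (-90.3) + (-736.3) + (-160.0) = -1223.4
(Excluded from the current account — financial account: foreign purchases of equities on the domestic stock exchange 374.6, domestic pension funds' purchases of foreign equities 533.8, acquisition of a foreign subsidiary by a resident firm (outward FDI) 668.1, borrowing by resident firms from foreign banks 682.9, sale of domestic government bonds to non-residents 1020.7; capital account: debt forgiveness received from foreign official creditors 103.5.)

-1223.4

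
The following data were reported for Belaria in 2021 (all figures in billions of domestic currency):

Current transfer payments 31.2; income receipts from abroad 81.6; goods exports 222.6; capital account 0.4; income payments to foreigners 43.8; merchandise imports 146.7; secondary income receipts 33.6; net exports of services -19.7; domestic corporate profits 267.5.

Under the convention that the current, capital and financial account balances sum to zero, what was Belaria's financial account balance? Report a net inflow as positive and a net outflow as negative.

-96.8

Goods balance = 222.6 - 146.7 = 75.9
Services balance = -19.7
Trade balance (goods + services) = 75.9 + (-19.7) = 56.2
Net primary income = 81.6 - 43.8 = 37.8
Net secondary income = 33.6 - 31.2 = 2.4
Current account = 56.2 + 37.8 + 2.4 = 96.4
Financial account = -(96.4 + 0.4) = -96.8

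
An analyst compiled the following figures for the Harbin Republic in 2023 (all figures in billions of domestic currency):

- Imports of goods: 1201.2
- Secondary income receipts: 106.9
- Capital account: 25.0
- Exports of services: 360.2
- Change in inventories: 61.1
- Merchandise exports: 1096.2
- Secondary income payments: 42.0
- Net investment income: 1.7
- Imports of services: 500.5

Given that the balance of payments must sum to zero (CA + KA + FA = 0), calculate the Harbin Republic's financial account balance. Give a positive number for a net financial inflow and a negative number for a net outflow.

153.7

Goods balance = 1096.2 - 1201.2 = -105.0
Services balance = 360.2 - 500.5 = -140.3
Trade balance (goods + services) = -105.0 + (-140.3) = -245.3
Net primary income = 1.7
Net secondary income = 106.9 - 42.0 = 64.9
Current account = -245.3 + 1.7 + 64.9 = -178.7
Financial account = -(-178.7 + 25.0) = 153.7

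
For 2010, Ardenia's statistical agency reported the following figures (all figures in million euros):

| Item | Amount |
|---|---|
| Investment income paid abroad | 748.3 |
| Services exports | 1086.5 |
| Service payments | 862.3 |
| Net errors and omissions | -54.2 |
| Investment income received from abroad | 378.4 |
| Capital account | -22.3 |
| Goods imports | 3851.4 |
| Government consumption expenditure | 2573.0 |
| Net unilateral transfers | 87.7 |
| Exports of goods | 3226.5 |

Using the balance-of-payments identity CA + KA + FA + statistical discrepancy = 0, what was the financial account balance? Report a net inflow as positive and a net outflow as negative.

759.4

Goods balance = 3226.5 - 3851.4 = -624.9
Services balance = 1086.5 - 862.3 = 224.2
Trade balance (goods + services) = -624.9 + 224.2 = -400.7
Net primary income = 378.4 - 748.3 = -369.9
Net secondary income = 87.7
Current account = -400.7 + (-369.9) + 87.7 = -682.9
Financial account = -(-682.9 + (-22.3) + (-54.2)) = 759.4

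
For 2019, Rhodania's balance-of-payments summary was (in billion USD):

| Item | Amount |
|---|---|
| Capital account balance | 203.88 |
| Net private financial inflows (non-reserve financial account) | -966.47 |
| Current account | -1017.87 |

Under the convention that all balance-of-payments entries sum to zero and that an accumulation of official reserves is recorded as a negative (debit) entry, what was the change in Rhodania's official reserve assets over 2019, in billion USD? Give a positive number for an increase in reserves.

Official reserve transactions balance = -((-1017.87) + 203.88 + (-966.47)) = 1780.46
An accumulation of reserves is recorded as a debit (negative entry), so the change in the stock of reserves is the negative of that balance.
Change in official reserves = -(1780.46) = -1780.46

-1780.46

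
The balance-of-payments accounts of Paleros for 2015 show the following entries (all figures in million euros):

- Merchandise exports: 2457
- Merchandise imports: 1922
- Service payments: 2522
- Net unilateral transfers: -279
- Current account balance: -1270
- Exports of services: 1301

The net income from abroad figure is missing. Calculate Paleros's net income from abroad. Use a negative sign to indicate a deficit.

-305

Current account = goods balance + services balance + net primary income + net secondary income
Sum of the known components = -965
Net income from abroad = CA - (known components) = -1270 - (-965) = -305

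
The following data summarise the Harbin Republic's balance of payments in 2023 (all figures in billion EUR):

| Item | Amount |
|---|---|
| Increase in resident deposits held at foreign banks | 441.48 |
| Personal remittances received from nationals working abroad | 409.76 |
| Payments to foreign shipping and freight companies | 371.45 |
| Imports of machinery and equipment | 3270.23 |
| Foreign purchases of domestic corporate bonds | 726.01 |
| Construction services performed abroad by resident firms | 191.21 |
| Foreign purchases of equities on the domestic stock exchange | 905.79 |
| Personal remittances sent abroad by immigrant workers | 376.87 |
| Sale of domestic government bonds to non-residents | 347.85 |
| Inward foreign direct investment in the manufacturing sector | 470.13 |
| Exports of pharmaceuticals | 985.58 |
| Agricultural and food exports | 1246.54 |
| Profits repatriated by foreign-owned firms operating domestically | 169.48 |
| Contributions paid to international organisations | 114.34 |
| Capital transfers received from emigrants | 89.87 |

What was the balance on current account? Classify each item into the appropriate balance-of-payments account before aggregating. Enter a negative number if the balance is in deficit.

-1469.28

Goods: -3270.23 + 985.58 + 1246.54 = -1038.11
Services: -371.45 + 191.21 = -180.24
Primary income: -169.48
Secondary income: 409.76 - 114.34 - 376.87 = -81.45
Current account = (-1038.11) + (-180.24) + (-169.48) + (-81.45) = -1469.28
(Excluded from the current account — financial account: increase in resident deposits held at foreign banks 441.48, foreign purchases of domestic corporate bonds 726.01, foreign purchases of equities on the domestic stock exchange 905.79, sale of domestic government bonds to non-residents 347.85, inward foreign direct investment in the manufacturing sector 470.13; capital account: capital transfers received from emigrants 89.87.)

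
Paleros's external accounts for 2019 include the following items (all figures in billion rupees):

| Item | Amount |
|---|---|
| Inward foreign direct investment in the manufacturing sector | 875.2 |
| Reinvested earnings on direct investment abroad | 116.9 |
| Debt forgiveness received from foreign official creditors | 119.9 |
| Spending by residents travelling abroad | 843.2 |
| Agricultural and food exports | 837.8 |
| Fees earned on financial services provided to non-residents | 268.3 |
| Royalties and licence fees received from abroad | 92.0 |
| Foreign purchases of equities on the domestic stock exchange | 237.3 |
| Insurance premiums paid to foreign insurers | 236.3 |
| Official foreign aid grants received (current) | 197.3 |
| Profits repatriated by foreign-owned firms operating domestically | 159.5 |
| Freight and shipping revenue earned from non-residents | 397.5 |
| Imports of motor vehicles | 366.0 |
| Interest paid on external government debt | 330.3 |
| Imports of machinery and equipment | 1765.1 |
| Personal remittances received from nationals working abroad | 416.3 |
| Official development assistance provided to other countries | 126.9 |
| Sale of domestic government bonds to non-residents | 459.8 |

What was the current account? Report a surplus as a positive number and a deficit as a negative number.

Goods: 837.8 - 366.0 - 1765.1 = -1293.3
Services: -236.3 + 268.3 + 92.0 - 843.2 + 397.5 = -321.7
Primary income: 116.9 - 330.3 - 159.5 = -372.9
Secondary income: 416.3 - 126.9 + 197.3 = 486.7
Current account = (-1293.3) + (-321.7) + (-372.9) + 486.7 = -1501.2
(Excluded from the current account — financial account: inward foreign direct investment in the manufacturing sector 875.2, foreign purchases of equities on the domestic stock exchange 237.3, sale of domestic government bonds to non-residents 459.8; capital account: debt forgiveness received from foreign official creditors 119.9.)

-1501.2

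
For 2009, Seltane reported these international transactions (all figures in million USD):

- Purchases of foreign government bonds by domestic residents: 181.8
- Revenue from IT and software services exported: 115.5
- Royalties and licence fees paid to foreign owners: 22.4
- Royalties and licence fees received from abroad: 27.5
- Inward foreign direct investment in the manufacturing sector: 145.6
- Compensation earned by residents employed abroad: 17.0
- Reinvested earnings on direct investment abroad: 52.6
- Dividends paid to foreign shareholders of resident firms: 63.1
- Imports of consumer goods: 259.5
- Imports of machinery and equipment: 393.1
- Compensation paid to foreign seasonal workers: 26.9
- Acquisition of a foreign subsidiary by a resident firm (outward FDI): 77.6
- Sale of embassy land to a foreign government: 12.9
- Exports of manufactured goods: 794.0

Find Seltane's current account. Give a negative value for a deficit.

Goods: 794.0 - 393.1 - 259.5 = 141.4
Services: -22.4 + 27.5 + 115.5 = 120.6
Primary income: -26.9 + 17.0 + 52.6 - 63.1 = -20.4
Current account = 141.4 + 120.6 + (-20.4) = 241.6
(Excluded from the current account — financial account: purchases of foreign government bonds by domestic residents 181.8, inward foreign direct investment in the manufacturing sector 145.6, acquisition of a foreign subsidiary by a resident firm (outward FDI) 77.6; capital account: sale of embassy land to a foreign government 12.9.)

241.6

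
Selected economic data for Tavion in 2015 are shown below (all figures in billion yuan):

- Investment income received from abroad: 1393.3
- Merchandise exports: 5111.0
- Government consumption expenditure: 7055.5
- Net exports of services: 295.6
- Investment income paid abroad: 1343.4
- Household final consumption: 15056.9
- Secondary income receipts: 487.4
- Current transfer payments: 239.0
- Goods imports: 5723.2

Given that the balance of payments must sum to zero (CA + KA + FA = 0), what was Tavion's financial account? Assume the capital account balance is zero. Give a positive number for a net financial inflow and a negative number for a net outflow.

18.3

Goods balance = 5111.0 - 5723.2 = -612.2
Services balance = 295.6
Trade balance (goods + services) = -612.2 + 295.6 = -316.6
Net primary income = 1393.3 - 1343.4 = 49.9
Net secondary income = 487.4 - 239.0 = 248.4
Current account = -316.6 + 49.9 + 248.4 = -18.3
Financial account = -(-18.3) = 18.3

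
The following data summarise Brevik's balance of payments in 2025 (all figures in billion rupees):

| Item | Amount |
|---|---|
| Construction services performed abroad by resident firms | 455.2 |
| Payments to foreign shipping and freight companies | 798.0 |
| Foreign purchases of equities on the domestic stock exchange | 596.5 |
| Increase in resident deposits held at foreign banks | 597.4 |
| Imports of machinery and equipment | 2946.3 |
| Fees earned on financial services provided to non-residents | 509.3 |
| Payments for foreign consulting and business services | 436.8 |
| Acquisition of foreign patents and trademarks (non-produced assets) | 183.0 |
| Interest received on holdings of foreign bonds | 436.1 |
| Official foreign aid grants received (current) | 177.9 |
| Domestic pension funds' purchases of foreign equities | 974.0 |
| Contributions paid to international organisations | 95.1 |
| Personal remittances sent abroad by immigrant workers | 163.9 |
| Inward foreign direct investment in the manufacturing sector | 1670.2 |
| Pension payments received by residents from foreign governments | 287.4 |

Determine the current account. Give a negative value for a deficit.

-2574.2

Goods: -2946.3
Services: 509.3 + 455.2 - 436.8 - 798.0 = -270.3
Primary income: 436.1
Secondary income: -163.9 - 95.1 + 287.4 + 177.9 = 206.3
Current account = (-2946.3) + (-270.3) + 436.1 + 206.3 = -2574.2
(Excluded from the current account — financial account: foreign purchases of equities on the domestic stock exchange 596.5, increase in resident deposits held at foreign banks 597.4, domestic pension funds' purchases of foreign equities 974.0, inward foreign direct investment in the manufacturing sector 1670.2; capital account: acquisition of foreign patents and trademarks (non-produced assets) 183.0.)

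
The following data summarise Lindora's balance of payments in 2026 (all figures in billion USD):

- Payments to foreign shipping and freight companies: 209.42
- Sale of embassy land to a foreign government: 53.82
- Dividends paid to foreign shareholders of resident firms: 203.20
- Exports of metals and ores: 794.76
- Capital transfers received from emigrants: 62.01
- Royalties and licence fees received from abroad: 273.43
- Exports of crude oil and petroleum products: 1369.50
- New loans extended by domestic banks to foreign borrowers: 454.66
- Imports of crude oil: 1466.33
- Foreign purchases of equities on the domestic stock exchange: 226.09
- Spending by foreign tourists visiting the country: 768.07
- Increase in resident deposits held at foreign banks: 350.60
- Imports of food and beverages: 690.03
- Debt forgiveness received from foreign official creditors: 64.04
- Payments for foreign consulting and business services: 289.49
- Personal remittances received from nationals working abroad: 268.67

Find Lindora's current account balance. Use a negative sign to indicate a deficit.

615.96

Goods: -690.03 + 794.76 + 1369.50 - 1466.33 = 7.90
Services: 768.07 - 289.49 + 273.43 - 209.42 = 542.59
Primary income: -203.20
Secondary income: 268.67
Current account = 7.90 + 542.59 + (-203.20) + 268.67 = 615.96
(Excluded from the current account — capital account: sale of embassy land to a foreign government 53.82, capital transfers received from emigrants 62.01, debt forgiveness received from foreign official creditors 64.04; financial account: new loans extended by domestic banks to foreign borrowers 454.66, foreign purchases of equities on the domestic stock exchange 226.09, increase in resident deposits held at foreign banks 350.60.)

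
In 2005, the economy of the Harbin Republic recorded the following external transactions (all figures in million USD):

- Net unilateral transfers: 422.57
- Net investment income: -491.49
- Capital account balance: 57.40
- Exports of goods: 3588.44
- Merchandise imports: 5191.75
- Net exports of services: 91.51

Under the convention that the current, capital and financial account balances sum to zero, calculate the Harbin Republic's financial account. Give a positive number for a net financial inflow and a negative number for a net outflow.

Goods balance = 3588.44 - 5191.75 = -1603.31
Services balance = 91.51
Trade balance (goods + services) = -1603.31 + 91.51 = -1511.80
Net primary income = -491.49
Net secondary income = 422.57
Current account = -1511.80 + (-491.49) + 422.57 = -1580.72
Financial account = -(-1580.72 + 57.40) = 1523.32

1523.32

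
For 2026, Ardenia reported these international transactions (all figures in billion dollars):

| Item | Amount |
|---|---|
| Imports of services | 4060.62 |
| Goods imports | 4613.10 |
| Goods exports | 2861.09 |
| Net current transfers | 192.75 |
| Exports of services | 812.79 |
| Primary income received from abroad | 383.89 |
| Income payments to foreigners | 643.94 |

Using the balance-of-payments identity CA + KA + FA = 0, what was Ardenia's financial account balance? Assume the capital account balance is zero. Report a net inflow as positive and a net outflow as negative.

5067.14

Goods balance = 2861.09 - 4613.10 = -1752.01
Services balance = 812.79 - 4060.62 = -3247.83
Trade balance (goods + services) = -1752.01 + (-3247.83) = -4999.84
Net primary income = 383.89 - 643.94 = -260.05
Net secondary income = 192.75
Current account = -4999.84 + (-260.05) + 192.75 = -5067.14
Financial account = -(-5067.14) = 5067.14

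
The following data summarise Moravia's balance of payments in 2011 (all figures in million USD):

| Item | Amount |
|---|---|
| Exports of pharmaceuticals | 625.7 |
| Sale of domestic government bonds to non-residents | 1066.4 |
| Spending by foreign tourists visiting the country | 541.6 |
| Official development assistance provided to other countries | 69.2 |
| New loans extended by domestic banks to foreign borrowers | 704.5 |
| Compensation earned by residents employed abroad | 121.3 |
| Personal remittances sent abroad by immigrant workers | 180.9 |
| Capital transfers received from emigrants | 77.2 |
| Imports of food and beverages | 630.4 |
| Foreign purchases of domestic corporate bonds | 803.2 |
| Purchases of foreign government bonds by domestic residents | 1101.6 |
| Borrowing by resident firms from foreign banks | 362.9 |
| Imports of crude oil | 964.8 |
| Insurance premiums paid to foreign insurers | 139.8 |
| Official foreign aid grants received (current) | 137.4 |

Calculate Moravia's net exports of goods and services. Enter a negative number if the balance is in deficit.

Goods: 625.7 - 964.8 - 630.4 = -969.5
Services: 541.6 - 139.8 = 401.8
Trade balance = -969.5 + 401.8 = -567.7
(Excluded from the trade balance — financial account: sale of domestic government bonds to non-residents 1066.4, new loans extended by domestic banks to foreign borrowers 704.5, foreign purchases of domestic corporate bonds 803.2, purchases of foreign government bonds by domestic residents 1101.6, borrowing by resident firms from foreign banks 362.9; secondary income: official development assistance provided to other countries 69.2, personal remittances sent abroad by immigrant workers 180.9, official foreign aid grants received (current) 137.4; primary income: compensation earned by residents employed abroad 121.3; capital account: capital transfers received from emigrants 77.2.)

-567.7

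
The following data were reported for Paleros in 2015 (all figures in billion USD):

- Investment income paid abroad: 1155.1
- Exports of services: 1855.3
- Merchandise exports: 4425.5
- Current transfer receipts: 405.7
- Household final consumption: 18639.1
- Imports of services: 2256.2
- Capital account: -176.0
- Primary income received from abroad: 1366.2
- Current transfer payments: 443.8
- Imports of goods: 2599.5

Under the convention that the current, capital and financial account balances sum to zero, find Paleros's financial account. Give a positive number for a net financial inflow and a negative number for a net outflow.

-1422.1

Goods balance = 4425.5 - 2599.5 = 1826.0
Services balance = 1855.3 - 2256.2 = -400.9
Trade balance (goods + services) = 1826.0 + (-400.9) = 1425.1
Net primary income = 1366.2 - 1155.1 = 211.1
Net secondary income = 405.7 - 443.8 = -38.1
Current account = 1425.1 + 211.1 + (-38.1) = 1598.1
Financial account = -(1598.1 + (-176.0)) = -1422.1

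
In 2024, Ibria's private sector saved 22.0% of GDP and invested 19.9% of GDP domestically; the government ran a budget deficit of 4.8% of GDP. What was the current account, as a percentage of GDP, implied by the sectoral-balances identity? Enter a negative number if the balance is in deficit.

-2.7

By the sectoral-balances identity, CA = (S_private - I) + (T - G).
Private balance = 22.0 - 19.9 = 2.1
Government balance (T - G) = -4.8
CA = 2.1 + (-4.8) = -2.7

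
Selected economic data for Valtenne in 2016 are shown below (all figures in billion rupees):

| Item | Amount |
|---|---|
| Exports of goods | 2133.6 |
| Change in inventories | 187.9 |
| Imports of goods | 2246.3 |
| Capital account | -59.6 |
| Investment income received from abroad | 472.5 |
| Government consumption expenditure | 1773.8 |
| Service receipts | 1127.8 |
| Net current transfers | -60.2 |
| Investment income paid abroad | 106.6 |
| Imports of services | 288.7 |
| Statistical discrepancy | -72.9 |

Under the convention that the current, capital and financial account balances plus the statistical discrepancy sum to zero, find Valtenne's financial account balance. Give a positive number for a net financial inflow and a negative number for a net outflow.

-899.6

Goods balance = 2133.6 - 2246.3 = -112.7
Services balance = 1127.8 - 288.7 = 839.1
Trade balance (goods + services) = -112.7 + 839.1 = 726.4
Net primary income = 472.5 - 106.6 = 365.9
Net secondary income = -60.2
Current account = 726.4 + 365.9 + (-60.2) = 1032.1
Financial account = -(1032.1 + (-59.6) + (-72.9)) = -899.6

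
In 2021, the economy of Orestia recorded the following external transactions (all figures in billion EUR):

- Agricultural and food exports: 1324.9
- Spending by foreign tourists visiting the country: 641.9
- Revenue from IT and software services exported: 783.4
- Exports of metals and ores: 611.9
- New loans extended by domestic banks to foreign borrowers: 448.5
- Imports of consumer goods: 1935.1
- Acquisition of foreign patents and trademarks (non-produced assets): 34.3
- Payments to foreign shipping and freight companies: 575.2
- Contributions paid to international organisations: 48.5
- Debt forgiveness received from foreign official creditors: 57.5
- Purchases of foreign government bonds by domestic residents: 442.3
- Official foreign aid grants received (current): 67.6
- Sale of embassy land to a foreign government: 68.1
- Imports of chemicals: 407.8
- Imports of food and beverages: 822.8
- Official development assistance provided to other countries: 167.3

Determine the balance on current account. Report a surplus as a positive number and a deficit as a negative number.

-527.0

Goods: -822.8 + 1324.9 - 407.8 + 611.9 - 1935.1 = -1228.9
Services: 641.9 - 575.2 + 783.4 = 850.1
Secondary income: 67.6 - 167.3 - 48.5 = -148.2
Current account = (-1228.9) + 850.1 + (-148.2) = -527.0
(Excluded from the current account — financial account: new loans extended by domestic banks to foreign borrowers 448.5, purchases of foreign government bonds by domestic residents 442.3; capital account: acquisition of foreign patents and trademarks (non-produced assets) 34.3, debt forgiveness received from foreign official creditors 57.5, sale of embassy land to a foreign government 68.1.)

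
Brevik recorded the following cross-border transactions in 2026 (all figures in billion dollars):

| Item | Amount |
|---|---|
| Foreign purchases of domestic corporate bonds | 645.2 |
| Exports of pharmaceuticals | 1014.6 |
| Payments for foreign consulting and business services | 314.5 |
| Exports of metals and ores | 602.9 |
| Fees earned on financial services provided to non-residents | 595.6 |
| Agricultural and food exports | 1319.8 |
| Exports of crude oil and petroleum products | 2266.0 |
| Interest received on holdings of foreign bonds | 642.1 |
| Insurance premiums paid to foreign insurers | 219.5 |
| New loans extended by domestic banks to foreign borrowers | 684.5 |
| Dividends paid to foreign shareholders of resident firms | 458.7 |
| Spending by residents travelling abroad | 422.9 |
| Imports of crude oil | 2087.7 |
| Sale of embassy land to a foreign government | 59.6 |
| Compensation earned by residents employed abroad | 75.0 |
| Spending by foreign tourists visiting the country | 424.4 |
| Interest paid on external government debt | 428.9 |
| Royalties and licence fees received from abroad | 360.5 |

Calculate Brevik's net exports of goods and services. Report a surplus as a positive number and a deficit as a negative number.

Goods: 2266.0 - 2087.7 + 1014.6 + 602.9 + 1319.8 = 3115.6
Services: -314.5 + 424.4 - 219.5 + 360.5 - 422.9 + 595.6 = 423.6
Trade balance = 3115.6 + 423.6 = 3539.2
(Excluded from the trade balance — financial account: foreign purchases of domestic corporate bonds 645.2, new loans extended by domestic banks to foreign borrowers 684.5; primary income: interest received on holdings of foreign bonds 642.1, dividends paid to foreign shareholders of resident firms 458.7, compensation earned by residents employed abroad 75.0, interest paid on external government debt 428.9; capital account: sale of embassy land to a foreign government 59.6.)

3539.2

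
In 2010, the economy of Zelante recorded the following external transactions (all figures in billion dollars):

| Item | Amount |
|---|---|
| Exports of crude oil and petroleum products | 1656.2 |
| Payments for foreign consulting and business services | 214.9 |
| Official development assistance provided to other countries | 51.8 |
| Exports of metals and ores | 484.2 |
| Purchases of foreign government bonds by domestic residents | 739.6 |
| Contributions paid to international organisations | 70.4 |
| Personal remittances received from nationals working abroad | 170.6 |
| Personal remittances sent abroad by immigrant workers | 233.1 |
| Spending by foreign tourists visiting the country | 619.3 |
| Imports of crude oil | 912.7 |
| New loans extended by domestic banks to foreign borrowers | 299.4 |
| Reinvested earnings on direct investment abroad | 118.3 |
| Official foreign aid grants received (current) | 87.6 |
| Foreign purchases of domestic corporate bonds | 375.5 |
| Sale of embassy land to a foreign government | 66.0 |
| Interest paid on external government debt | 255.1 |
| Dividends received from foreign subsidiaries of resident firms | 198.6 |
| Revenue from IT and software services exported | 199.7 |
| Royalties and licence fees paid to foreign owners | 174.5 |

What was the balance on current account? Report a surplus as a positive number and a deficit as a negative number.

Goods: 1656.2 - 912.7 + 484.2 = 1227.7
Services: -174.5 + 199.7 + 619.3 - 214.9 = 429.6
Primary income: 198.6 - 255.1 + 118.3 = 61.8
Secondary income: 170.6 - 51.8 - 233.1 - 70.4 + 87.6 = -97.1
Current account = 1227.7 + 429.6 + 61.8 + (-97.1) = 1622.0
(Excluded from the current account — financial account: purchases of foreign government bonds by domestic residents 739.6, new loans extended by domestic banks to foreign borrowers 299.4, foreign purchases of domestic corporate bonds 375.5; capital account: sale of embassy land to a foreign government 66.0.)

1622.0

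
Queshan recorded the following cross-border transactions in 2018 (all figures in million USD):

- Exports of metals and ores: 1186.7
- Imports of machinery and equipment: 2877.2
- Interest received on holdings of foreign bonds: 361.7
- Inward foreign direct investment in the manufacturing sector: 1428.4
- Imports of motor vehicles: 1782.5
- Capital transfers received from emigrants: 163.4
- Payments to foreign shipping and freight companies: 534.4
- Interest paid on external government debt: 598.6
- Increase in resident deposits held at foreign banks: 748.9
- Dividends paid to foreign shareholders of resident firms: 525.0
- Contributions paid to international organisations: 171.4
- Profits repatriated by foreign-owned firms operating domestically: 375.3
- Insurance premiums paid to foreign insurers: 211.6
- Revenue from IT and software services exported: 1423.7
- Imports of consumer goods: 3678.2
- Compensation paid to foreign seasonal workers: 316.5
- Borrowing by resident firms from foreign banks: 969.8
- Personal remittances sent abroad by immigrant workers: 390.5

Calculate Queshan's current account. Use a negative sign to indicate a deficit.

-8489.1

Goods: -2877.2 - 3678.2 - 1782.5 + 1186.7 = -7151.2
Services: -211.6 + 1423.7 - 534.4 = 677.7
Primary income: -598.6 - 375.3 - 525.0 - 316.5 + 361.7 = -1453.7
Secondary income: -390.5 - 171.4 = -561.9
Current account = (-7151.2) + 677.7 + (-1453.7) + (-561.9) = -8489.1
(Excluded from the current account — financial account: inward foreign direct investment in the manufacturing sector 1428.4, increase in resident deposits held at foreign banks 748.9, borrowing by resident firms from foreign banks 969.8; capital account: capital transfers received from emigrants 163.4.)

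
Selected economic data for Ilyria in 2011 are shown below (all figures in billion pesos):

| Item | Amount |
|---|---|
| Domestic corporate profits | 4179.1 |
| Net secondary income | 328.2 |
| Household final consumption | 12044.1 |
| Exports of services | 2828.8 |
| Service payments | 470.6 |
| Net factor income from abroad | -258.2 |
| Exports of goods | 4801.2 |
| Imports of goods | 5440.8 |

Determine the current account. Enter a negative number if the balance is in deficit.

Goods balance = 4801.2 - 5440.8 = -639.6
Services balance = 2828.8 - 470.6 = 2358.2
Trade balance (goods + services) = -639.6 + 2358.2 = 1718.6
Net primary income = -258.2
Net secondary income = 328.2
Current account = 1718.6 + (-258.2) + 328.2 = 1788.6

1788.6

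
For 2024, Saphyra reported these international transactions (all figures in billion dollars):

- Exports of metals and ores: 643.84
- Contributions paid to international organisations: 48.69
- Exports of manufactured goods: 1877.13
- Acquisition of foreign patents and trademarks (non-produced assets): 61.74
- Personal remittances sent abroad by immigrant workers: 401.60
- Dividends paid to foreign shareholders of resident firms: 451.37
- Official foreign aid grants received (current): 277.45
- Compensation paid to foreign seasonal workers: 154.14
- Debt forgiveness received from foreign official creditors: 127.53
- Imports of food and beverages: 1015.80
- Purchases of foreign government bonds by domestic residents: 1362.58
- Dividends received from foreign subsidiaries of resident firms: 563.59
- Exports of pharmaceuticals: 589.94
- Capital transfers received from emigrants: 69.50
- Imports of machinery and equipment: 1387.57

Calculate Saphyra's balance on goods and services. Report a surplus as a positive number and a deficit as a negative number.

707.54

Goods: 643.84 + 589.94 + 1877.13 - 1015.80 - 1387.57 = 707.54
Trade balance = 707.54 + 0.00 = 707.54
(Excluded from the trade balance — secondary income: contributions paid to international organisations 48.69, personal remittances sent abroad by immigrant workers 401.60, official foreign aid grants received (current) 277.45; capital account: acquisition of foreign patents and trademarks (non-produced assets) 61.74, debt forgiveness received from foreign official creditors 127.53, capital transfers received from emigrants 69.50; primary income: dividends paid to foreign shareholders of resident firms 451.37, compensation paid to foreign seasonal workers 154.14, dividends received from foreign subsidiaries of resident firms 563.59; financial account: purchases of foreign government bonds by domestic residents 1362.58.)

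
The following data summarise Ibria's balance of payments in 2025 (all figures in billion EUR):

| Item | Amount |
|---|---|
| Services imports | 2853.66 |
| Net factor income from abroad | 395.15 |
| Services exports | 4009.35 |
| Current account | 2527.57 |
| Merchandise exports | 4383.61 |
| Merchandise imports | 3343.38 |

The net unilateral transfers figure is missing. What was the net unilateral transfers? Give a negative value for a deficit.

Current account = goods balance + services balance + net primary income + net secondary income
Sum of the known components = 2591.07
Net unilateral transfers = CA - (known components) = 2527.57 - 2591.07 = -63.50

-63.50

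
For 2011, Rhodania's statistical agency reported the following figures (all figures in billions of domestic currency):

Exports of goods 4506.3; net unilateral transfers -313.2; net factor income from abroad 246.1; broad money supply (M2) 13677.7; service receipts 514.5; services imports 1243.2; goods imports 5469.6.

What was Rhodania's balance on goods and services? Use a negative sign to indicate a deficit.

Goods balance = 4506.3 - 5469.6 = -963.3
Services balance = 514.5 - 1243.2 = -728.7
Trade balance (goods + services) = -963.3 + (-728.7) = -1692.0

-1692.0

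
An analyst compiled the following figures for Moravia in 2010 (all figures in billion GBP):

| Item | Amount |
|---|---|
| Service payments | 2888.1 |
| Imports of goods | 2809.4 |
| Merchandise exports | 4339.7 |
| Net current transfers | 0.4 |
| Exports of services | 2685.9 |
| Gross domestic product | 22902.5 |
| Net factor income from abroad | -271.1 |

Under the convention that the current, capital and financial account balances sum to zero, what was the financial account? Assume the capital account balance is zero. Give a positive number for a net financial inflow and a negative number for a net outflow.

-1057.4

Goods balance = 4339.7 - 2809.4 = 1530.3
Services balance = 2685.9 - 2888.1 = -202.2
Trade balance (goods + services) = 1530.3 + (-202.2) = 1328.1
Net primary income = -271.1
Net secondary income = 0.4
Current account = 1328.1 + (-271.1) + 0.4 = 1057.4
Financial account = -(1057.4) = -1057.4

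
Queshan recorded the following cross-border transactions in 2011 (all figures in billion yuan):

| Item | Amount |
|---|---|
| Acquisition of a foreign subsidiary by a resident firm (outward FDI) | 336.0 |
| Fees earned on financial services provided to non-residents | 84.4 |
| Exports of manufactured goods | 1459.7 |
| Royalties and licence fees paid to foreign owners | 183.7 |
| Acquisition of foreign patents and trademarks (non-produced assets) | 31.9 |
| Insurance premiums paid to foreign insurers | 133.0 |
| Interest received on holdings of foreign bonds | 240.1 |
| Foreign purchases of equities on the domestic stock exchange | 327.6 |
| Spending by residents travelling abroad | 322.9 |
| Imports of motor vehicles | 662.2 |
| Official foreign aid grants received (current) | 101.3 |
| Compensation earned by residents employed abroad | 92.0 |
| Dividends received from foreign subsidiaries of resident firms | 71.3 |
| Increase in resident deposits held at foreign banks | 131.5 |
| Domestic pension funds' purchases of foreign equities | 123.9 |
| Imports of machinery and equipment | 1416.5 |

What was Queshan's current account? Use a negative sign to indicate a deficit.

-669.5

Goods: -662.2 - 1416.5 + 1459.7 = -619.0
Services: -322.9 - 183.7 - 133.0 + 84.4 = -555.2
Primary income: 92.0 + 240.1 + 71.3 = 403.4
Secondary income: 101.3
Current account = (-619.0) + (-555.2) + 403.4 + 101.3 = -669.5
(Excluded from the current account — financial account: acquisition of a foreign subsidiary by a resident firm (outward FDI) 336.0, foreign purchases of equities on the domestic stock exchange 327.6, increase in resident deposits held at foreign banks 131.5, domestic pension funds' purchases of foreign equities 123.9; capital account: acquisition of foreign patents and trademarks (non-produced assets) 31.9.)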